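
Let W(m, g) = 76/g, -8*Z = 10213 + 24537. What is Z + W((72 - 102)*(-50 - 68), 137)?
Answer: -2380071/548 ≈ -4343.2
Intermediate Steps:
Z = -17375/4 (Z = -(10213 + 24537)/8 = -⅛*34750 = -17375/4 ≈ -4343.8)
Z + W((72 - 102)*(-50 - 68), 137) = -17375/4 + 76/137 = -2380071/548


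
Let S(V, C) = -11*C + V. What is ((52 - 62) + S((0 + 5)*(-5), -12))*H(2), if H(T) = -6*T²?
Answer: -2328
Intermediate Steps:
S(V, C) = V - 11*C
((52 - 62) + S((0 + 5)*(-5), -12))*H(2) = ((52 - 62) + ((0 + 5)*(-5) - 11*(-12)))*(-6*2²) = (-10 + (5*(-5) + 132))*(-6*4) = (-10 + (-25 + 132))*(-24) = (-10 + 107)*(-24) = 97*(-24) = -2328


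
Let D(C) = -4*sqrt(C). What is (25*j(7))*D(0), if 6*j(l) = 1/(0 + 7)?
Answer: 0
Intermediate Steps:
j(l) = 1/42 (j(l) = 1/(6*(0 + 7)) = (1/6)/7 = (1/6)*(1/7) = 1/42)
(25*j(7))*D(0) = (25*(1/42))*(-4*sqrt(0)) = 25*(-4*0)/42 = (25/42)*0 = 0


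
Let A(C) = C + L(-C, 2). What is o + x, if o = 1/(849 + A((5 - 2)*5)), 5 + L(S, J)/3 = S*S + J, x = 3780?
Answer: 5783401/1530 ≈ 3780.0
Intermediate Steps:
L(S, J) = -15 + 3*J + 3*S**2 (L(S, J) = -15 + 3*(S*S + J) = -15 + 3*(S**2 + J) = -15 + 3*(J + S**2) = -15 + (3*J + 3*S**2) = -15 + 3*J + 3*S**2)
A(C) = -9 + C + 3*C**2 (A(C) = C + (-15 + 3*2 + 3*(-C)**2) = C + (-15 + 6 + 3*C**2) = C + (-9 + 3*C**2) = -9 + C + 3*C**2)
o = 1/1530 (o = 1/(849 + (-9 + (5 - 2)*5 + 3*((5 - 2)*5)**2)) = 1/(849 + (-9 + 3*5 + 3*(3*5)**2)) = 1/(849 + (-9 + 15 + 3*15**2)) = 1/(849 + (-9 + 15 + 3*225)) = 1/(849 + (-9 + 15 + 675)) = 1/(849 + 681) = 1/1530 ≈ 0.00065359)
o + x = 1/1530 + 3780 = 5783401/1530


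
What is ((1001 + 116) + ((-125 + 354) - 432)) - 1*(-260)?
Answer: 1174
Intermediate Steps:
((1001 + 116) + ((-125 + 354) - 432)) - 1*(-260) = (1117 + (229 - 432)) + 260 = (1117 - 203) + 260 = 914 + 260 = 1174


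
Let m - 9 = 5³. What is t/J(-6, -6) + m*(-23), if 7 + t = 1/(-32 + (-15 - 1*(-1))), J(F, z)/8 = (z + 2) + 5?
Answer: -1134499/368 ≈ -3082.9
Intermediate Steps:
m = 134 (m = 9 + 5³ = 9 + 125 = 134)
J(F, z) = 56 + 8*z (J(F, z) = 8*((z + 2) + 5) = 8*((2 + z) + 5) = 8*(7 + z) = 56 + 8*z)
t = -323/46 (t = -7 + 1/(-32 + (-15 - 1*(-1))) = -7 + 1/(-32 + (-15 + 1)) = -7 + 1/(-32 - 14) = -7 + 1/(-46) = -7 - 1/46 = -323/46 ≈ -7.0217)
t/J(-6, -6) + m*(-23) = -323/(46*(56 + 8*(-6))) + 134*(-23) = -323/(46*(56 - 48)) - 3082 = -323/46/8 - 3082 = -323/46*⅛ - 3082 = -323/368 - 3082 = -1134499/368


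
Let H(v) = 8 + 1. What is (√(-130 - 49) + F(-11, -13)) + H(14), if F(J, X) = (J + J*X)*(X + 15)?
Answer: 273 + I*√179 ≈ 273.0 + 13.379*I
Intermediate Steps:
H(v) = 9
F(J, X) = (15 + X)*(J + J*X) (F(J, X) = (J + J*X)*(15 + X) = (15 + X)*(J + J*X))
(√(-130 - 49) + F(-11, -13)) + H(14) = (√(-130 - 49) - 11*(15 + (-13)² + 16*(-13))) + 9 = (√(-179) - 11*(15 + 169 - 208)) + 9 = (I*√179 - 11*(-24)) + 9 = (I*√179 + 264) + 9 = (264 + I*√179) + 9 = 273 + I*√179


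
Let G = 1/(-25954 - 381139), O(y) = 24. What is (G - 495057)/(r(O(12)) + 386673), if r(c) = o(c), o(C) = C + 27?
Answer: -100767119651/78716316666 ≈ -1.2801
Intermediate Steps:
o(C) = 27 + C
r(c) = 27 + c
G = -1/407093 (G = 1/(-407093) = -1/407093 ≈ -2.4564e-6)
(G - 495057)/(r(O(12)) + 386673) = (-1/407093 - 495057)/((27 + 24) + 386673) = -201534239302/(407093*(51 + 386673)) = -201534239302/407093/386724 = -201534239302/407093*1/386724 = -100767119651/78716316666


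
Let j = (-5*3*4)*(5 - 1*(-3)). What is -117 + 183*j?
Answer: -87957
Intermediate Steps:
j = -480 (j = (-15*4)*(5 + 3) = -60*8 = -480)
-117 + 183*j = -117 + 183*(-480) = -117 - 87840 = -87957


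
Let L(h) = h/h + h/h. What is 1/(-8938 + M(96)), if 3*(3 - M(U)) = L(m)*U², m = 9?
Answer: -1/15079 ≈ -6.6317e-5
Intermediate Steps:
L(h) = 2 (L(h) = 1 + 1 = 2)
M(U) = 3 - 2*U²/3
1/(-8938 + M(96)) = 1/(-8938 + (3 - ⅔*96²)) = 1/(-8938 + (3 - ⅔*9216)) = 1/(-8938 + (3 - 6144)) = 1/(-8938 - 6141) = 1/(-15079) = -1/15079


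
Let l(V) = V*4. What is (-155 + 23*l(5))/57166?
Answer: 305/57166 ≈ 0.0053353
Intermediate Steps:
l(V) = 4*V
(-155 + 23*l(5))/57166 = (-155 + 23*(4*5))/57166 = (-155 + 23*20)*(1/57166) = (-155 + 460)*(1/57166) = 305*(1/57166) = 305/57166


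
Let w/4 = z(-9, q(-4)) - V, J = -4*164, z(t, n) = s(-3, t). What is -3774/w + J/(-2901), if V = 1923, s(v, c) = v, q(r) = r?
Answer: 296337/413876 ≈ 0.71600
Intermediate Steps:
z(t, n) = -3
J = -656
w = -7704 (w = 4*(-3 - 1*1923) = 4*(-3 - 1923) = 4*(-1926) = -7704)
-3774/w + J/(-2901) = -3774/(-7704) - 656/(-2901) = -3774*(-1/7704) - 656*(-1/2901) = 629/1284 + 656/2901 = 296337/413876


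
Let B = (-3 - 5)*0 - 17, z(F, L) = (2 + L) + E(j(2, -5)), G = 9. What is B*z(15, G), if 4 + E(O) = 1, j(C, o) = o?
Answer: -136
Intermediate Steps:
E(O) = -3 (E(O) = -4 + 1 = -3)
z(F, L) = -1 + L (z(F, L) = (2 + L) - 3 = -1 + L)
B = -17 (B = -8*0 - 17 = 0 - 17 = -17)
B*z(15, G) = -17*(-1 + 9) = -17*8 = -136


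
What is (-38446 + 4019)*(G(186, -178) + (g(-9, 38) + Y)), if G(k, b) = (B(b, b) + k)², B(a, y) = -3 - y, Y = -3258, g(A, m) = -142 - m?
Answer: -4368201041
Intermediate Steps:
G(k, b) = (-3 + k - b)² (G(k, b) = ((-3 - b) + k)² = (-3 + k - b)²)
(-38446 + 4019)*(G(186, -178) + (g(-9, 38) + Y)) = (-38446 + 4019)*((3 - 178 - 1*186)² + ((-142 - 1*38) - 3258)) = -34427*((3 - 178 - 186)² + ((-142 - 38) - 3258)) = -34427*((-361)² + (-180 - 3258)) = -34427*(130321 - 3438) = -34427*126883 = -4368201041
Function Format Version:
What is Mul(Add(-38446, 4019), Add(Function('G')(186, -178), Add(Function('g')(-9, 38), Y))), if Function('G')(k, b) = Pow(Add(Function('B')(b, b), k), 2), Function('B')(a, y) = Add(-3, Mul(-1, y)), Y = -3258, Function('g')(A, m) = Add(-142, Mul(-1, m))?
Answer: -4368201041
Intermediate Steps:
Function('G')(k, b) = Pow(Add(-3, k, Mul(-1, b)), 2) (Function('G')(k, b) = Pow(Add(Add(-3, Mul(-1, b)), k), 2) = Pow(Add(-3, k, Mul(-1, b)), 2))
Mul(Add(-38446, 4019), Add(Function('G')(186, -178), Add(Function('g')(-9, 38), Y))) = Mul(Add(-38446, 4019), Add(Pow(Add(3, -178, Mul(-1, 186)), 2), Add(Add(-142, Mul(-1, 38)), -3258))) = Mul(-34427, Add(Pow(Add(3, -178, -186), 2), Add(Add(-142, -38), -3258))) = Mul(-34427, Add(Pow(-361, 2), Add(-180, -3258))) = Mul(-34427, Add(130321, -3438)) = Mul(-34427, 126883) = -4368201041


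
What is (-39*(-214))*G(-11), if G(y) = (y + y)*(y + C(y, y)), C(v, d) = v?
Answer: 4039464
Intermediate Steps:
G(y) = 4*y² (G(y) = (y + y)*(y + y) = (2*y)*(2*y) = 4*y²)
(-39*(-214))*G(-11) = (-39*(-214))*(4*(-11)²) = 8346*(4*121) = 8346*484 = 4039464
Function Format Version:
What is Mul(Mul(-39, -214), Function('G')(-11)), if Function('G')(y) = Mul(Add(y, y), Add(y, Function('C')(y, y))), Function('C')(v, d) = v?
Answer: 4039464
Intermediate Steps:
Function('G')(y) = Mul(4, Pow(y, 2)) (Function('G')(y) = Mul(Add(y, y), Add(y, y)) = Mul(Mul(2, y), Mul(2, y)) = Mul(4, Pow(y, 2)))
Mul(Mul(-39, -214), Function('G')(-11)) = Mul(Mul(-39, -214), Mul(4, Pow(-11, 2))) = Mul(8346, Mul(4, 121)) = Mul(8346, 484) = 4039464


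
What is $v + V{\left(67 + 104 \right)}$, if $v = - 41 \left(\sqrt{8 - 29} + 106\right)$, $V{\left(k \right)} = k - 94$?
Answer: $-4269 - 41 i \sqrt{21} \approx -4269.0 - 187.89 i$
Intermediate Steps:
$V{\left(k \right)} = -94 + k$
$v = -4346 - 41 i \sqrt{21}$ ($v = - 41 \left(\sqrt{-21} + 106\right) = - 41 \left(i \sqrt{21} + 106\right) = - 41 \left(106 + i \sqrt{21}\right) = -4346 - 41 i \sqrt{21} \approx -4346.0 - 187.89 i$)
$v + V{\left(67 + 104 \right)} = \left(-4346 - 41 i \sqrt{21}\right) + \left(-94 + \left(67 + 104\right)\right) = \left(-4346 - 41 i \sqrt{21}\right) + \left(-94 + 171\right) = \left(-4346 - 41 i \sqrt{21}\right) + 77 = -4269 - 41 i \sqrt{21}$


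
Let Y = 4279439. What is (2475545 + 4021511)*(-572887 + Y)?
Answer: 24081675910912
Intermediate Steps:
(2475545 + 4021511)*(-572887 + Y) = (2475545 + 4021511)*(-572887 + 4279439) = 6497056*3706552 = 24081675910912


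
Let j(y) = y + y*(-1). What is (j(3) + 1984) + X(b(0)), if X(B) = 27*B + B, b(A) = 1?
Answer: 2012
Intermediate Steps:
j(y) = 0 (j(y) = y - y = 0)
X(B) = 28*B
(j(3) + 1984) + X(b(0)) = (0 + 1984) + 28*1 = 1984 + 28 = 2012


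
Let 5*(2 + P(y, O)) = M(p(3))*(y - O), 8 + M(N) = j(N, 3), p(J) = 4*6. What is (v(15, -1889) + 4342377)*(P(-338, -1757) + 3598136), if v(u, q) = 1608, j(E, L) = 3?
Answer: 15624076009275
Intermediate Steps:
p(J) = 24
M(N) = -5 (M(N) = -8 + 3 = -5)
P(y, O) = -2 + O - y (P(y, O) = -2 + (-5*(y - O))/5 = -2 + (-5*y + 5*O)/5 = -2 + (O - y) = -2 + O - y)
(v(15, -1889) + 4342377)*(P(-338, -1757) + 3598136) = (1608 + 4342377)*((-2 - 1757 - 1*(-338)) + 3598136) = 4343985*((-2 - 1757 + 338) + 3598136) = 4343985*(-1421 + 3598136) = 4343985*3596715 = 15624076009275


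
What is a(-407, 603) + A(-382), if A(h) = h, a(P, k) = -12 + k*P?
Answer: -245815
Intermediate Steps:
a(P, k) = -12 + P*k
a(-407, 603) + A(-382) = (-12 - 407*603) - 382 = (-12 - 245421) - 382 = -245433 - 382 = -245815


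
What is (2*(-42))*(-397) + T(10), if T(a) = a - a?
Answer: 33348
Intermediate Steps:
T(a) = 0
(2*(-42))*(-397) + T(10) = (2*(-42))*(-397) + 0 = -84*(-397) + 0 = 33348 + 0 = 33348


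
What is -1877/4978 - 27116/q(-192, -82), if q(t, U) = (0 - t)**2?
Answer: -25522147/22938624 ≈ -1.1126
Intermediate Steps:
q(t, U) = t**2 (q(t, U) = (-t)**2 = t**2)
-1877/4978 - 27116/q(-192, -82) = -1877/4978 - 27116/((-192)**2) = -1877*1/4978 - 27116/36864 = -1877/4978 - 27116*1/36864 = -1877/4978 - 6779/9216 = -25522147/22938624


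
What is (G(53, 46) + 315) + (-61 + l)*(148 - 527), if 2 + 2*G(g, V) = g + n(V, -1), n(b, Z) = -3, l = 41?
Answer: 7919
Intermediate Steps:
G(g, V) = -5/2 + g/2 (G(g, V) = -1 + (g - 3)/2 = -1 + (-3 + g)/2 = -1 + (-3/2 + g/2) = -5/2 + g/2)
(G(53, 46) + 315) + (-61 + l)*(148 - 527) = ((-5/2 + (½)*53) + 315) + (-61 + 41)*(148 - 527) = ((-5/2 + 53/2) + 315) - 20*(-379) = (24 + 315) + 7580 = 339 + 7580 = 7919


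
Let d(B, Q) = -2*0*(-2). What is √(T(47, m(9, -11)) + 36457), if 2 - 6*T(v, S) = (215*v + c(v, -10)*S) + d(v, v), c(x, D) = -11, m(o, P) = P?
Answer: √34753 ≈ 186.42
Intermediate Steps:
d(B, Q) = 0 (d(B, Q) = 0*(-2) = 0)
T(v, S) = ⅓ - 215*v/6 + 11*S/6 (T(v, S) = ⅓ - ((215*v - 11*S) + 0)/6 = ⅓ - ((-11*S + 215*v) + 0)/6 = ⅓ - (-11*S + 215*v)/6 = ⅓ + (-215*v/6 + 11*S/6) = ⅓ - 215*v/6 + 11*S/6)
√(T(47, m(9, -11)) + 36457) = √((⅓ - 215/6*47 + (11/6)*(-11)) + 36457) = √((⅓ - 10105/6 - 121/6) + 36457) = √(-1704 + 36457) = √34753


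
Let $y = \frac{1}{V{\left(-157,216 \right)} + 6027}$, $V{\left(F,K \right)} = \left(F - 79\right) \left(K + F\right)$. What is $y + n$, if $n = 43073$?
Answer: $\frac{340147480}{7897} \approx 43073.0$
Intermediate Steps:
$V{\left(F,K \right)} = \left(-79 + F\right) \left(F + K\right)$
$y = - \frac{1}{7897}$ ($y = \frac{1}{\left(\left(-157\right)^{2} - -12403 - 17064 - 33912\right) + 6027} = \frac{1}{\left(24649 + 12403 - 17064 - 33912\right) + 6027} = \frac{1}{-13924 + 6027} = \frac{1}{-7897} = - \frac{1}{7897} \approx -0.00012663$)
$y + n = - \frac{1}{7897} + 43073 = \frac{340147480}{7897}$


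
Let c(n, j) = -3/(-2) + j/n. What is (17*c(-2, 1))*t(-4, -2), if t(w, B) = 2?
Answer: 34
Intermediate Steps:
c(n, j) = 3/2 + j/n (c(n, j) = -3*(-½) + j/n = 3/2 + j/n)
(17*c(-2, 1))*t(-4, -2) = (17*(3/2 + 1/(-2)))*2 = (17*(3/2 + 1*(-½)))*2 = (17*(3/2 - ½))*2 = (17*1)*2 = 17*2 = 34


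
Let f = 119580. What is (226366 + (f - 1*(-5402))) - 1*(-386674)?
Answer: 738022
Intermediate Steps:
(226366 + (f - 1*(-5402))) - 1*(-386674) = (226366 + (119580 - 1*(-5402))) - 1*(-386674) = (226366 + (119580 + 5402)) + 386674 = (226366 + 124982) + 386674 = 351348 + 386674 = 738022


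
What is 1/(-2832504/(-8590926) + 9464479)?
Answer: 1431821/13551440258343 ≈ 1.0566e-7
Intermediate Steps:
1/(-2832504/(-8590926) + 9464479) = 1/(-2832504*(-1/8590926) + 9464479) = 1/(472084/1431821 + 9464479) = 1/(13551440258343/1431821) = 1431821/13551440258343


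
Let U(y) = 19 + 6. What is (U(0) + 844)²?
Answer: 755161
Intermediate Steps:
U(y) = 25
(U(0) + 844)² = (25 + 844)² = 869² = 755161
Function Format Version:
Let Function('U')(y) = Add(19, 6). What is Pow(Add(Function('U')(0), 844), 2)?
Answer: 755161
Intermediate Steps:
Function('U')(y) = 25
Pow(Add(Function('U')(0), 844), 2) = Pow(Add(25, 844), 2) = Pow(869, 2) = 755161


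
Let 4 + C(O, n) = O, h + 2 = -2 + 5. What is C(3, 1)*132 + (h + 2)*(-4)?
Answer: -144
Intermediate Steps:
h = 1 (h = -2 + (-2 + 5) = -2 + 3 = 1)
C(O, n) = -4 + O
C(3, 1)*132 + (h + 2)*(-4) = (-4 + 3)*132 + (1 + 2)*(-4) = -1*132 + 3*(-4) = -132 - 12 = -144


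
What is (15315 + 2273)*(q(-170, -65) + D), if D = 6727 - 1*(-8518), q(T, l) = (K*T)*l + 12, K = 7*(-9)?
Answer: -11975546084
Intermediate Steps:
K = -63
q(T, l) = 12 - 63*T*l (q(T, l) = (-63*T)*l + 12 = -63*T*l + 12 = 12 - 63*T*l)
D = 15245 (D = 6727 + 8518 = 15245)
(15315 + 2273)*(q(-170, -65) + D) = (15315 + 2273)*((12 - 63*(-170)*(-65)) + 15245) = 17588*((12 - 696150) + 15245) = 17588*(-696138 + 15245) = 17588*(-680893) = -11975546084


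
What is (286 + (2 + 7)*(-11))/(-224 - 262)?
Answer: -187/486 ≈ -0.38477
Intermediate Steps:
(286 + (2 + 7)*(-11))/(-224 - 262) = (286 + 9*(-11))/(-486) = (286 - 99)*(-1/486) = 187*(-1/486) = -187/486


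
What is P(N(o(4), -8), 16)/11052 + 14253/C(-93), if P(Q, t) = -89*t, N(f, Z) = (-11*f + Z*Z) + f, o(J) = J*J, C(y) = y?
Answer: -13138049/85653 ≈ -153.39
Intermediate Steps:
o(J) = J²
N(f, Z) = Z² - 10*f (N(f, Z) = (-11*f + Z²) + f = (Z² - 11*f) + f = Z² - 10*f)
P(N(o(4), -8), 16)/11052 + 14253/C(-93) = -89*16/11052 + 14253/(-93) = -1424*1/11052 + 14253*(-1/93) = -356/2763 - 4751/31 = -13138049/85653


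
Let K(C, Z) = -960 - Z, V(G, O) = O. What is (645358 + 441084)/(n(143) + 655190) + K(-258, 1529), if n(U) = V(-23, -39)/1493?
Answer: -2433114334653/978198631 ≈ -2487.3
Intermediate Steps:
n(U) = -39/1493
(645358 + 441084)/(n(143) + 655190) + K(-258, 1529) = (645358 + 441084)/(-39/1493 + 655190) + (-960 - 1*1529) = 1086442/(978198631/1493) + (-960 - 1529) = 1086442*(1493/978198631) - 2489 = 1622057906/978198631 - 2489 = -2433114334653/978198631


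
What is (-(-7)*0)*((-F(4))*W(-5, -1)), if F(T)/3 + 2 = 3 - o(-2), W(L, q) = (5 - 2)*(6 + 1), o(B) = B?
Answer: 0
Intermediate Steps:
W(L, q) = 21 (W(L, q) = 3*7 = 21)
F(T) = 9 (F(T) = -6 + 3*(3 - 1*(-2)) = -6 + 3*(3 + 2) = -6 + 3*5 = -6 + 15 = 9)
(-(-7)*0)*((-F(4))*W(-5, -1)) = (-(-7)*0)*(-1*9*21) = (-7*0)*(-9*21) = 0*(-189) = 0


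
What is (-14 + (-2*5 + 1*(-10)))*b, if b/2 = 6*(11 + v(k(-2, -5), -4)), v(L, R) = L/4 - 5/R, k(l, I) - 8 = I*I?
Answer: -8364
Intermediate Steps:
k(l, I) = 8 + I² (k(l, I) = 8 + I*I = 8 + I²)
v(L, R) = -5/R + L/4 (v(L, R) = L*(¼) - 5/R = L/4 - 5/R = -5/R + L/4)
b = 246 (b = 2*(6*(11 + (-5/(-4) + (8 + (-5)²)/4))) = 2*(6*(11 + (-5*(-¼) + (8 + 25)/4))) = 2*(6*(11 + (5/4 + (¼)*33))) = 2*(6*(11 + (5/4 + 33/4))) = 2*(6*(11 + 19/2)) = 2*(6*(41/2)) = 2*123 = 246)
(-14 + (-2*5 + 1*(-10)))*b = (-14 + (-2*5 + 1*(-10)))*246 = (-14 + (-10 - 10))*246 = (-14 - 20)*246 = -34*246 = -8364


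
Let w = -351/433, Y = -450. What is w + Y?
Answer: -195201/433 ≈ -450.81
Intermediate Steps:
w = -351/433 (w = -351*1/433 = -351/433 ≈ -0.81062)
w + Y = -351/433 - 450 = -195201/433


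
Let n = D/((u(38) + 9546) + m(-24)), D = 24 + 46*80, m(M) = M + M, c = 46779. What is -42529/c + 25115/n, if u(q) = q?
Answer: 1400406974393/21658677 ≈ 64658.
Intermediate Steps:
m(M) = 2*M
D = 3704 (D = 24 + 3680 = 3704)
n = 463/1192 (n = 3704/((38 + 9546) + 2*(-24)) = 3704/(9584 - 48) = 3704/9536 = 3704*(1/9536) = 463/1192 ≈ 0.38842)
-42529/c + 25115/n = -42529/46779 + 25115/(463/1192) = -42529*1/46779 + 25115*(1192/463) = -42529/46779 + 29937080/463 = 1400406974393/21658677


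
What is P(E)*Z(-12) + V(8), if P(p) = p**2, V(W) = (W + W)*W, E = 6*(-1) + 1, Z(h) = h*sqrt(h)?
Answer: 128 - 600*I*sqrt(3) ≈ 128.0 - 1039.2*I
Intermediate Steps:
Z(h) = h**(3/2)
E = -5 (E = -6 + 1 = -5)
V(W) = 2*W**2 (V(W) = (2*W)*W = 2*W**2)
P(E)*Z(-12) + V(8) = (-5)**2*(-12)**(3/2) + 2*8**2 = 25*(-24*I*sqrt(3)) + 2*64 = -600*I*sqrt(3) + 128 = 128 - 600*I*sqrt(3)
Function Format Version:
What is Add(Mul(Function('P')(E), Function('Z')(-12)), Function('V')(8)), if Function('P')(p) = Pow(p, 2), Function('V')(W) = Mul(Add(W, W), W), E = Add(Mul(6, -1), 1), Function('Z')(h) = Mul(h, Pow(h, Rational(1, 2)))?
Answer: Add(128, Mul(-600, I, Pow(3, Rational(1, 2)))) ≈ Add(128.00, Mul(-1039.2, I))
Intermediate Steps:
Function('Z')(h) = Pow(h, Rational(3, 2))
E = -5 (E = Add(-6, 1) = -5)
Function('V')(W) = Mul(2, Pow(W, 2)) (Function('V')(W) = Mul(Mul(2, W), W) = Mul(2, Pow(W, 2)))
Add(Mul(Function('P')(E), Function('Z')(-12)), Function('V')(8)) = Add(Mul(Pow(-5, 2), Pow(-12, Rational(3, 2))), Mul(2, Pow(8, 2))) = Add(Mul(25, Mul(-24, I, Pow(3, Rational(1, 2)))), Mul(2, 64)) = Add(Mul(-600, I, Pow(3, Rational(1, 2))), 128) = Add(128, Mul(-600, I, Pow(3, Rational(1, 2))))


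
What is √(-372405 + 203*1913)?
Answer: √15934 ≈ 126.23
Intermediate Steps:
√(-372405 + 203*1913) = √(-372405 + 388339) = √15934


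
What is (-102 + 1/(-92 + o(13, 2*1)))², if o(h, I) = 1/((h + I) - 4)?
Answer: 10636415689/1022121 ≈ 10406.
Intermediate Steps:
o(h, I) = 1/(-4 + I + h) (o(h, I) = 1/((I + h) - 4) = 1/(-4 + I + h))
(-102 + 1/(-92 + o(13, 2*1)))² = (-102 + 1/(-92 + 1/(-4 + 2*1 + 13)))² = (-102 + 1/(-92 + 1/(-4 + 2 + 13)))² = (-102 + 1/(-92 + 1/11))² = (-102 + 1/(-1011/11))² = (-102 - 11/1011)² = (-103133/1011)² = 10636415689/1022121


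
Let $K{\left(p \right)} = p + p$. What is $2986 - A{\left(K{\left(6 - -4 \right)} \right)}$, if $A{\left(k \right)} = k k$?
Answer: $2586$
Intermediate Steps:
$K{\left(p \right)} = 2 p$
$A{\left(k \right)} = k^{2}$
$2986 - A{\left(K{\left(6 - -4 \right)} \right)} = 2986 - \left(2 \left(6 - -4\right)\right)^{2} = 2986 - \left(2 \left(6 + 4\right)\right)^{2} = 2986 - \left(2 \cdot 10\right)^{2} = 2986 - 20^{2} = 2986 - 400 = 2586$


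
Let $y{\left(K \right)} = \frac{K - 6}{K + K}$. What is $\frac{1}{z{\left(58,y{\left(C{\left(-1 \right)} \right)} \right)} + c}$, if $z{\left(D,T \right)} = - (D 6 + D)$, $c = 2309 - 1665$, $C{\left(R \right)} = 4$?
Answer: $\frac{1}{238} \approx 0.0042017$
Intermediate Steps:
$y{\left(K \right)} = \frac{-6 + K}{2 K}$
$c = 644$ ($c = 2309 - 1665 = 644$)
$z{\left(D,T \right)} = - 7 D$ ($z{\left(D,T \right)} = - (6 D + D) = - 7 D$)
$\frac{1}{z{\left(58,y{\left(C{\left(-1 \right)} \right)} \right)} + c} = \frac{1}{\left(-7\right) 58 + 644} = \frac{1}{-406 + 644} = \frac{1}{238}$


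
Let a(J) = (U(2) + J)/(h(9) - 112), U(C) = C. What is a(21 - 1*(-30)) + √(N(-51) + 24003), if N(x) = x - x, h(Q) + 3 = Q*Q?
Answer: -53/34 + 3*√2667 ≈ 153.37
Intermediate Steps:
h(Q) = -3 + Q² (h(Q) = -3 + Q*Q = -3 + Q²)
a(J) = -1/17 - J/34 (a(J) = (2 + J)/((-3 + 9²) - 112) = (2 + J)/((-3 + 81) - 112) = (2 + J)/(78 - 112) = (2 + J)/(-34) = (2 + J)*(-1/34) = -1/17 - J/34)
N(x) = 0
a(21 - 1*(-30)) + √(N(-51) + 24003) = (-1/17 - (21 - 1*(-30))/34) + √(0 + 24003) = (-1/17 - (21 + 30)/34) + √24003 = (-1/17 - 1/34*51) + 3*√2667 = (-1/17 - 3/2) + 3*√2667 = -53/34 + 3*√2667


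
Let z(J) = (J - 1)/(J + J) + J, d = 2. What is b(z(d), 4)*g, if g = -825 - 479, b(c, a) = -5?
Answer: 6520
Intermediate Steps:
z(J) = J + (-1 + J)/(2*J) (z(J) = (-1 + J)/((2*J)) + J = (-1 + J)*(1/(2*J)) + J = (-1 + J)/(2*J) + J = J + (-1 + J)/(2*J))
g = -1304
b(z(d), 4)*g = -5*(-1304) = 6520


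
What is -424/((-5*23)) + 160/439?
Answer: 204536/50485 ≈ 4.0514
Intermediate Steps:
-424/((-5*23)) + 160/439 = -424/(-115) + 160*(1/439) = -424*(-1/115) + 160/439 = 424/115 + 160/439 = 204536/50485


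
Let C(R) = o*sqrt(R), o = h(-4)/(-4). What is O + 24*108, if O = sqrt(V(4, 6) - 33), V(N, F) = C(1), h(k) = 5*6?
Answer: 2592 + 9*I*sqrt(2)/2 ≈ 2592.0 + 6.364*I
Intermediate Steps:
h(k) = 30
o = -15/2 (o = 30/(-4) = 30*(-1/4) = -15/2 ≈ -7.5000)
C(R) = -15*sqrt(R)/2
V(N, F) = -15/2 (V(N, F) = -15*sqrt(1)/2 = -15/2*1 = -15/2)
O = 9*I*sqrt(2)/2 (O = sqrt(-15/2 - 33) = sqrt(-81/2) = 9*I*sqrt(2)/2 ≈ 6.364*I)
O + 24*108 = 9*I*sqrt(2)/2 + 24*108 = 9*I*sqrt(2)/2 + 2592 = 2592 + 9*I*sqrt(2)/2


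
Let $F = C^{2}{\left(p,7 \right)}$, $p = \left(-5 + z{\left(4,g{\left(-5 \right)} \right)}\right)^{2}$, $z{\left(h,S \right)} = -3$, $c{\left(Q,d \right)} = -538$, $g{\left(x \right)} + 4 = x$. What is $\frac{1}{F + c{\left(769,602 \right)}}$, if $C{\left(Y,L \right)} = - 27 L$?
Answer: $\frac{1}{35183} \approx 2.8423 \cdot 10^{-5}$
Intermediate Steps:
$g{\left(x \right)} = -4 + x$
$p = 64$ ($p = \left(-5 - 3\right)^{2} = \left(-8\right)^{2} = 64$)
$F = 35721$ ($F = \left(\left(-27\right) 7\right)^{2} = \left(-189\right)^{2} = 35721$)
$\frac{1}{F + c{\left(769,602 \right)}} = \frac{1}{35721 - 538} = \frac{1}{35183}$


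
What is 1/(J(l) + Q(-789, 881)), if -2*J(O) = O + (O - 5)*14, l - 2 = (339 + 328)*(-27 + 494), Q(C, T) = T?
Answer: -2/4670533 ≈ -4.2822e-7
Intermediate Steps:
l = 311491 (l = 2 + (339 + 328)*(-27 + 494) = 2 + 667*467 = 2 + 311489 = 311491)
J(O) = 35 - 15*O/2 (J(O) = -(O + (O - 5)*14)/2 = -(O + (-5 + O)*14)/2 = -(O + (-70 + 14*O))/2 = -(-70 + 15*O)/2 = 35 - 15*O/2)
1/(J(l) + Q(-789, 881)) = 1/((35 - 15/2*311491) + 881) = 1/((35 - 4672365/2) + 881) = 1/(-4672295/2 + 881) = 1/(-4670533/2) = -2/4670533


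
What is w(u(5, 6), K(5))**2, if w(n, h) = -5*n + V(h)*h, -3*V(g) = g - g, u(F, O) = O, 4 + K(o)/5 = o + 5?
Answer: 900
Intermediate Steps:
K(o) = 5 + 5*o (K(o) = -20 + 5*(o + 5) = -20 + 5*(5 + o) = -20 + (25 + 5*o) = 5 + 5*o)
V(g) = 0 (V(g) = -(g - g)/3 = -1/3*0 = 0)
w(n, h) = -5*n (w(n, h) = -5*n + 0*h = -5*n + 0 = -5*n)
w(u(5, 6), K(5))**2 = (-5*6)**2 = (-30)**2 = 900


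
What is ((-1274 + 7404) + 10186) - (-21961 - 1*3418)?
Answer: 41695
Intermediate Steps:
((-1274 + 7404) + 10186) - (-21961 - 1*3418) = (6130 + 10186) - (-21961 - 3418) = 16316 - 1*(-25379) = 16316 + 25379 = 41695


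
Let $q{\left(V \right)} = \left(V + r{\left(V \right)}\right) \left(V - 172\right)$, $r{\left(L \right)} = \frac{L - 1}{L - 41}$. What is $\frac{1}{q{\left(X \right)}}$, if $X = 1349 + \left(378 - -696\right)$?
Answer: $\frac{1191}{6498646004} \approx 1.8327 \cdot 10^{-7}$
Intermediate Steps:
$r{\left(L \right)} = \frac{-1 + L}{-41 + L}$
$X = 2423$ ($X = 1349 + \left(378 + 696\right) = 1349 + 1074 = 2423$)
$q{\left(V \right)} = \left(-172 + V\right) \left(V + \frac{-1 + V}{-41 + V}\right)$ ($q{\left(V \right)} = \left(V + \frac{-1 + V}{-41 + V}\right) \left(V - 172\right) = \left(V + \frac{-1 + V}{-41 + V}\right) \left(-172 + V\right) = \left(-172 + V\right) \left(V + \frac{-1 + V}{-41 + V}\right)$)
$\frac{1}{q{\left(X \right)}} = \frac{1}{\frac{1}{-41 + 2423} \left(172 + 2423^{3} - 212 \cdot 2423^{2} + 6879 \cdot 2423\right)} = \frac{1}{\frac{1}{2382} \left(172 + 14225260967 - 1244636948 + 16667817\right)} = \frac{1}{\frac{1}{2382} \cdot 12997292008} = \frac{1}{\frac{6498646004}{1191}} = \frac{1191}{6498646004}$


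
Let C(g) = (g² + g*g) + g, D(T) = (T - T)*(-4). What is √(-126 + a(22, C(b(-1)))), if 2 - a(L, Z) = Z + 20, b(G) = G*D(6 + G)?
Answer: 12*I ≈ 12.0*I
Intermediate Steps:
D(T) = 0 (D(T) = 0*(-4) = 0)
b(G) = 0 (b(G) = G*0 = 0)
C(g) = g + 2*g² (C(g) = (g² + g²) + g = 2*g² + g = g + 2*g²)
a(L, Z) = -18 - Z (a(L, Z) = 2 - (Z + 20) = 2 - (20 + Z) = 2 + (-20 - Z) = -18 - Z)
√(-126 + a(22, C(b(-1)))) = √(-126 + (-18 - 0*(1 + 2*0))) = √(-126 + (-18 - 0*(1 + 0))) = √(-126 + (-18 - 0)) = √(-126 + (-18 - 1*0)) = √(-126 + (-18 + 0)) = √(-126 - 18) = √(-144) = 12*I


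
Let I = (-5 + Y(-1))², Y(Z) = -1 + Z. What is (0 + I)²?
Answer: 2401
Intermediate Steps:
I = 49 (I = (-5 + (-1 - 1))² = (-5 - 2)² = (-7)² = 49)
(0 + I)² = (0 + 49)² = 49² = 2401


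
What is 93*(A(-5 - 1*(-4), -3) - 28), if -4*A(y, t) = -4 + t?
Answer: -9765/4 ≈ -2441.3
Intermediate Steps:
A(y, t) = 1 - t/4 (A(y, t) = -(-4 + t)/4 = 1 - t/4)
93*(A(-5 - 1*(-4), -3) - 28) = 93*((1 - ¼*(-3)) - 28) = 93*((1 + ¾) - 28) = 93*(7/4 - 28) = 93*(-105/4) = -9765/4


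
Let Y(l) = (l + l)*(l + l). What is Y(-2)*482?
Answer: 7712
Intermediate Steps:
Y(l) = 4*l**2 (Y(l) = (2*l)*(2*l) = 4*l**2)
Y(-2)*482 = (4*(-2)**2)*482 = (4*4)*482 = 16*482 = 7712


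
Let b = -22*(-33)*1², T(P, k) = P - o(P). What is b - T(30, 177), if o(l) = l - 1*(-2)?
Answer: 728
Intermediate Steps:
o(l) = 2 + l (o(l) = l + 2 = 2 + l)
T(P, k) = -2 (T(P, k) = P - (2 + P) = P + (-2 - P) = -2)
b = 726 (b = 726*1 = 726)
b - T(30, 177) = 726 - 1*(-2) = 726 + 2 = 728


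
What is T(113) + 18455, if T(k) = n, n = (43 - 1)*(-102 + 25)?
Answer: 15221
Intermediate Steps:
n = -3234 (n = 42*(-77) = -3234)
T(k) = -3234
T(113) + 18455 = -3234 + 18455 = 15221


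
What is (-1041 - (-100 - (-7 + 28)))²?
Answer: 846400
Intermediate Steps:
(-1041 - (-100 - (-7 + 28)))² = (-1041 - (-100 - 1*21))² = (-1041 - (-100 - 21))² = (-1041 - 1*(-121))² = (-1041 + 121)² = (-920)² = 846400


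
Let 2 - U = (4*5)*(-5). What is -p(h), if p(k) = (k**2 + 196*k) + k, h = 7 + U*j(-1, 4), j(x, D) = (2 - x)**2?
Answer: -1037850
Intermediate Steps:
U = 102 (U = 2 - 4*5*(-5) = 2 - 20*(-5) = 2 - 1*(-100) = 2 + 100 = 102)
h = 925 (h = 7 + 102*(-2 - 1)**2 = 7 + 102*(-3)**2 = 7 + 102*9 = 7 + 918 = 925)
p(k) = k**2 + 197*k
-p(h) = -925*(197 + 925) = -925*1122 = -1*1037850 = -1037850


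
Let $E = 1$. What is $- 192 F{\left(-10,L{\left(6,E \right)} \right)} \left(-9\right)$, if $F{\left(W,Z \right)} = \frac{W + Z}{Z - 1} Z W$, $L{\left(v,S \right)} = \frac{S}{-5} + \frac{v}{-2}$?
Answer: $\frac{1216512}{7} \approx 1.7379 \cdot 10^{5}$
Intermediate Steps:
$L{\left(v,S \right)} = - \frac{v}{2} - \frac{S}{5}$ ($L{\left(v,S \right)} = S \left(- \frac{1}{5}\right) + v \left(- \frac{1}{2}\right) = - \frac{S}{5} - \frac{v}{2} = - \frac{v}{2} - \frac{S}{5}$)
$F{\left(W,Z \right)} = \frac{W Z \left(W + Z\right)}{-1 + Z}$ ($F{\left(W,Z \right)} = \frac{W + Z}{-1 + Z} Z W = \frac{Z \left(W + Z\right)}{-1 + Z} W = \frac{W Z \left(W + Z\right)}{-1 + Z}$)
$- 192 F{\left(-10,L{\left(6,E \right)} \right)} \left(-9\right) = - 192 \left(- \frac{10 \left(\left(- \frac{1}{2}\right) 6 - \frac{1}{5}\right) \left(-10 - \frac{16}{5}\right)}{-1 - \frac{16}{5}}\right) \left(-9\right) = - 192 \left(- \frac{10 \left(-3 - \frac{1}{5}\right) \left(-10 - \frac{16}{5}\right)}{-1 - \frac{16}{5}}\right) \left(-9\right) = - 192 \left(\left(-10\right) \left(- \frac{16}{5}\right) \frac{1}{-1 - \frac{16}{5}} \left(-10 - \frac{16}{5}\right)\right) \left(-9\right) = - 192 \left(\left(-10\right) \left(- \frac{16}{5}\right) \frac{1}{- \frac{21}{5}} \left(- \frac{66}{5}\right)\right) \left(-9\right) = - 192 \left(\left(-10\right) \left(- \frac{16}{5}\right) \left(- \frac{5}{21}\right) \left(- \frac{66}{5}\right)\right) \left(-9\right) = \left(-192\right) \frac{704}{7} \left(-9\right) = \left(- \frac{135168}{7}\right) \left(-9\right) = \frac{1216512}{7}$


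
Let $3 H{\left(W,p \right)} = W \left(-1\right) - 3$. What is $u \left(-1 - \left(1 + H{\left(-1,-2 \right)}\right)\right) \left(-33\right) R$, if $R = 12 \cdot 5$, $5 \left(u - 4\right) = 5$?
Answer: $13200$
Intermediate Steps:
$u = 5$ ($u = 4 + \frac{1}{5} \cdot 5 = 4 + 1 = 5$)
$R = 60$
$H{\left(W,p \right)} = -1 - \frac{W}{3}$ ($H{\left(W,p \right)} = \frac{W \left(-1\right) - 3}{3} = \frac{- W - 3}{3} = \frac{-3 - W}{3} = -1 - \frac{W}{3}$)
$u \left(-1 - \left(1 + H{\left(-1,-2 \right)}\right)\right) \left(-33\right) R = 5 \left(-1 - \frac{1}{3}\right) \left(-33\right) 60 = 5 \left(- \frac{4}{3}\right) \left(-33\right) 60 = \left(- \frac{20}{3}\right) \left(-33\right) 60 = 220 \cdot 60 = 13200$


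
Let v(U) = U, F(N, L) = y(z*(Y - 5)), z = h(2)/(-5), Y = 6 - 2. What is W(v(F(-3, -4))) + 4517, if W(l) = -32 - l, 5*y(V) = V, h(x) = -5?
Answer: 22426/5 ≈ 4485.2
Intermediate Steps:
Y = 4
z = 1 (z = -5/(-5) = -5*(-⅕) = 1)
y(V) = V/5
F(N, L) = -⅕ (F(N, L) = (1*(4 - 5))/5 = (1*(-1))/5 = (⅕)*(-1) = -⅕)
W(v(F(-3, -4))) + 4517 = (-32 - 1*(-⅕)) + 4517 = (-32 + ⅕) + 4517 = -159/5 + 4517 = 22426/5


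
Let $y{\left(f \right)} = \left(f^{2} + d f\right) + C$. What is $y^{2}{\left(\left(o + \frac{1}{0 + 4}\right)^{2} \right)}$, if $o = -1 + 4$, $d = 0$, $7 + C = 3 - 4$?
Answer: $\frac{702939169}{65536} \approx 10726.0$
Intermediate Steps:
$C = -8$ ($C = -7 + \left(3 - 4\right) = -7 - 1 = -8$)
$o = 3$
$y{\left(f \right)} = -8 + f^{2}$ ($y{\left(f \right)} = \left(f^{2} + 0 f\right) - 8 = \left(f^{2} + 0\right) - 8 = f^{2} - 8 = -8 + f^{2}$)
$y^{2}{\left(\left(o + \frac{1}{0 + 4}\right)^{2} \right)} = \left(-8 + \left(\left(3 + \frac{1}{0 + 4}\right)^{2}\right)^{2}\right)^{2} = \left(-8 + \left(\left(3 + \frac{1}{4}\right)^{2}\right)^{2}\right)^{2} = \left(-8 + \left(\left(\frac{13}{4}\right)^{2}\right)^{2}\right)^{2} = \left(-8 + \left(\frac{169}{16}\right)^{2}\right)^{2} = \left(-8 + \frac{28561}{256}\right)^{2} = \left(\frac{26513}{256}\right)^{2} = \frac{702939169}{65536}$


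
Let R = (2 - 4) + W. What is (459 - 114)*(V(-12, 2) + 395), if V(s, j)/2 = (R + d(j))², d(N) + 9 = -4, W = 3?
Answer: 235635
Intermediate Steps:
R = 1 (R = (2 - 4) + 3 = -2 + 3 = 1)
d(N) = -13 (d(N) = -9 - 4 = -13)
V(s, j) = 288 (V(s, j) = 2*(1 - 13)² = 2*(-12)² = 2*144 = 288)
(459 - 114)*(V(-12, 2) + 395) = (459 - 114)*(288 + 395) = 345*683 = 235635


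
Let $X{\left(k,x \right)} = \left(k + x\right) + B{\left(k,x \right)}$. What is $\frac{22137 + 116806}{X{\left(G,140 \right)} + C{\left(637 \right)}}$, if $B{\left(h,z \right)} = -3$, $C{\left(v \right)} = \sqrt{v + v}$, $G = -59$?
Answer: $\frac{416829}{185} - \frac{972601 \sqrt{26}}{4810} \approx 1222.1$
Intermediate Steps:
$C{\left(v \right)} = \sqrt{2} \sqrt{v}$ ($C{\left(v \right)} = \sqrt{2 v} = \sqrt{2} \sqrt{v}$)
$X{\left(k,x \right)} = -3 + k + x$ ($X{\left(k,x \right)} = \left(k + x\right) - 3 = -3 + k + x$)
$\frac{22137 + 116806}{X{\left(G,140 \right)} + C{\left(637 \right)}} = \frac{22137 + 116806}{\left(-3 - 59 + 140\right) + \sqrt{2} \sqrt{637}} = \frac{138943}{78 + \sqrt{2} \cdot 7 \sqrt{13}} = \frac{138943}{78 + 7 \sqrt{26}}$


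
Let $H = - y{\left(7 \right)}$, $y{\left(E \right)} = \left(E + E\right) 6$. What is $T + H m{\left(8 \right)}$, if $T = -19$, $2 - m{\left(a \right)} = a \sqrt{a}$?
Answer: $-187 + 1344 \sqrt{2} \approx 1713.7$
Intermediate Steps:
$m{\left(a \right)} = 2 - a^{\frac{3}{2}}$ ($m{\left(a \right)} = 2 - a \sqrt{a} = 2 - a^{\frac{3}{2}}$)
$y{\left(E \right)} = 12 E$ ($y{\left(E \right)} = 2 E 6 = 12 E$)
$H = -84$ ($H = - 12 \cdot 7 = \left(-1\right) 84 = -84$)
$T + H m{\left(8 \right)} = -19 - 84 \left(2 - 8^{\frac{3}{2}}\right) = -19 - 84 \left(2 - 16 \sqrt{2}\right) = -19 - \left(168 - 1344 \sqrt{2}\right) = -187 + 1344 \sqrt{2}$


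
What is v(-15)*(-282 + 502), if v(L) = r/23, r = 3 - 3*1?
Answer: 0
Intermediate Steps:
r = 0 (r = 3 - 3 = 0)
v(L) = 0 (v(L) = 0/23 = 0*(1/23) = 0)
v(-15)*(-282 + 502) = 0*(-282 + 502) = 0*220 = 0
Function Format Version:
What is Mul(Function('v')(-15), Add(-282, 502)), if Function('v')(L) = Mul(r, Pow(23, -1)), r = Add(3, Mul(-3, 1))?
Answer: 0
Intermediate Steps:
r = 0 (r = Add(3, -3) = 0)
Function('v')(L) = 0 (Function('v')(L) = Mul(0, Pow(23, -1)) = Mul(0, Rational(1, 23)) = 0)
Mul(Function('v')(-15), Add(-282, 502)) = Mul(0, Add(-282, 502)) = Mul(0, 220) = 0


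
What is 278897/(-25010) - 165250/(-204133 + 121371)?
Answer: -9474585507/1034938810 ≈ -9.1547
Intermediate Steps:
278897/(-25010) - 165250/(-204133 + 121371) = 278897*(-1/25010) - 165250/(-82762) = -278897/25010 - 165250*(-1/82762) = -278897/25010 + 82625/41381 = -9474585507/1034938810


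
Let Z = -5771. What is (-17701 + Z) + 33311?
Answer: 9839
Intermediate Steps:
(-17701 + Z) + 33311 = (-17701 - 5771) + 33311 = -23472 + 33311 = 9839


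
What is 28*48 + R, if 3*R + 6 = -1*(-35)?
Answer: 4061/3 ≈ 1353.7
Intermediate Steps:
R = 29/3 (R = -2 + (-1*(-35))/3 = -2 + (⅓)*35 = -2 + 35/3 = 29/3 ≈ 9.6667)
28*48 + R = 28*48 + 29/3 = 1344 + 29/3 = 4061/3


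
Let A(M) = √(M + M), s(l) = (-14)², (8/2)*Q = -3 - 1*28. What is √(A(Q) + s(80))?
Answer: √(784 + 2*I*√62)/2 ≈ 14.001 + 0.1406*I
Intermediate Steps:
Q = -31/4 (Q = (-3 - 1*28)/4 = (-3 - 28)/4 = (¼)*(-31) = -31/4 ≈ -7.7500)
s(l) = 196
A(M) = √2*√M (A(M) = √(2*M) = √2*√M)
√(A(Q) + s(80)) = √(√2*√(-31/4) + 196) = √(√2*(I*√31/2) + 196) = √(I*√62/2 + 196) = √(196 + I*√62/2)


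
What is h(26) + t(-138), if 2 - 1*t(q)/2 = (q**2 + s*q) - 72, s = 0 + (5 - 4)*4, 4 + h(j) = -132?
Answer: -36972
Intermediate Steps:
h(j) = -136 (h(j) = -4 - 132 = -136)
s = 4 (s = 0 + 1*4 = 0 + 4 = 4)
t(q) = 148 - 8*q - 2*q**2 (t(q) = 4 - 2*((q**2 + 4*q) - 72) = 4 - 2*(-72 + q**2 + 4*q) = 4 + (144 - 8*q - 2*q**2) = 148 - 8*q - 2*q**2)
h(26) + t(-138) = -136 + (148 - 8*(-138) - 2*(-138)**2) = -136 + (148 + 1104 - 2*19044) = -136 + (148 + 1104 - 38088) = -136 - 36836 = -36972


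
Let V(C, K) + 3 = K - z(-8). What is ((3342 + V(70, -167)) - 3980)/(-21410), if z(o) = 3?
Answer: 811/21410 ≈ 0.037879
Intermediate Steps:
V(C, K) = -6 + K (V(C, K) = -3 + (K - 1*3) = -3 + (K - 3) = -3 + (-3 + K) = -6 + K)
((3342 + V(70, -167)) - 3980)/(-21410) = ((3342 + (-6 - 167)) - 3980)/(-21410) = ((3342 - 173) - 3980)*(-1/21410) = (3169 - 3980)*(-1/21410) = -811*(-1/21410) = 811/21410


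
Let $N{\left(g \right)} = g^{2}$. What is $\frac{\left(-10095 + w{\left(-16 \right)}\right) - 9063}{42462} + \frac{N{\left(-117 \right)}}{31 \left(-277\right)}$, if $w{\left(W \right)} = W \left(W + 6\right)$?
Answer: $- \frac{53171296}{26044371} \approx -2.0416$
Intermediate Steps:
$w{\left(W \right)} = W \left(6 + W\right)$
$\frac{\left(-10095 + w{\left(-16 \right)}\right) - 9063}{42462} + \frac{N{\left(-117 \right)}}{31 \left(-277\right)} = \frac{\left(-10095 - 16 \left(6 - 16\right)\right) - 9063}{42462} + \frac{\left(-117\right)^{2}}{31 \left(-277\right)} = \left(\left(-10095 - -160\right) - 9063\right) \frac{1}{42462} + \frac{13689}{-8587} = \left(\left(-10095 + 160\right) - 9063\right) \frac{1}{42462} + 13689 \left(- \frac{1}{8587}\right) = \left(-9935 - 9063\right) \frac{1}{42462} - \frac{13689}{8587} = \left(-18998\right) \frac{1}{42462} - \frac{13689}{8587} = - \frac{1357}{3033} - \frac{13689}{8587} = - \frac{53171296}{26044371}$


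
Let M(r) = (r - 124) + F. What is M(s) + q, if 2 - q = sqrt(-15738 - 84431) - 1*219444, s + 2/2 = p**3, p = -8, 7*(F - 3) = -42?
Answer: 218806 - I*sqrt(100169) ≈ 2.1881e+5 - 316.49*I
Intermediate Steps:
F = -3 (F = 3 + (1/7)*(-42) = 3 - 6 = -3)
s = -513 (s = -1 + (-8)**3 = -1 - 512 = -513)
M(r) = -127 + r (M(r) = (r - 124) - 3 = (-124 + r) - 3 = -127 + r)
q = 219446 - I*sqrt(100169) (q = 2 - (sqrt(-15738 - 84431) - 1*219444) = 2 - (sqrt(-100169) - 219444) = 2 - (I*sqrt(100169) - 219444) = 2 - (-219444 + I*sqrt(100169)) = 2 + (219444 - I*sqrt(100169)) = 219446 - I*sqrt(100169) ≈ 2.1945e+5 - 316.49*I)
M(s) + q = (-127 - 513) + (219446 - I*sqrt(100169)) = -640 + (219446 - I*sqrt(100169)) = 218806 - I*sqrt(100169)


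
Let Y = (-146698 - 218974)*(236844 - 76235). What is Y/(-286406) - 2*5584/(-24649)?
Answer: 723822124790580/3529810747 ≈ 2.0506e+5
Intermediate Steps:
Y = -58730214248 (Y = -365672*160609 = -58730214248)
Y/(-286406) - 2*5584/(-24649) = -58730214248/(-286406) - 2*5584/(-24649) = -58730214248*(-1/286406) - 11168*(-1/24649) = 29365107124/143203 + 11168/24649 = 723822124790580/3529810747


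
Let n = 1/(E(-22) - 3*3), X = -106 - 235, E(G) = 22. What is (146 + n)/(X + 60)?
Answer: -1899/3653 ≈ -0.51985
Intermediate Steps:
X = -341
n = 1/13 (n = 1/(22 - 3*3) = 1/(22 - 9) = 1/13 ≈ 0.076923)
(146 + n)/(X + 60) = (146 + 1/13)/(-341 + 60) = (1899/13)/(-281) = (1899/13)*(-1/281) = -1899/3653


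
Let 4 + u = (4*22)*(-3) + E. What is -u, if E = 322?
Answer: -54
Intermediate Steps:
u = 54 (u = -4 + ((4*22)*(-3) + 322) = -4 + (88*(-3) + 322) = -4 + (-264 + 322) = -4 + 58 = 54)
-u = -1*54 = -54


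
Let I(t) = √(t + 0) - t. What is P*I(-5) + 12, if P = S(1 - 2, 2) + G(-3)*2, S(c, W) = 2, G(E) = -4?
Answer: -18 - 6*I*√5 ≈ -18.0 - 13.416*I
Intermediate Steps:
I(t) = √t - t
P = -6 (P = 2 - 4*2 = 2 - 8 = -6)
P*I(-5) + 12 = -6*(√(-5) - 1*(-5)) + 12 = -6*(I*√5 + 5) + 12 = -6*(5 + I*√5) + 12 = (-30 - 6*I*√5) + 12 = -18 - 6*I*√5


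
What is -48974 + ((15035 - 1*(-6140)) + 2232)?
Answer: -25567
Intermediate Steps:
-48974 + ((15035 - 1*(-6140)) + 2232) = -48974 + ((15035 + 6140) + 2232) = -48974 + (21175 + 2232) = -48974 + 23407 = -25567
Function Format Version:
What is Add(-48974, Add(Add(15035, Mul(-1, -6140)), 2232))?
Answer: -25567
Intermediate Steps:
Add(-48974, Add(Add(15035, Mul(-1, -6140)), 2232)) = Add(-48974, Add(Add(15035, 6140), 2232)) = Add(-48974, Add(21175, 2232)) = Add(-48974, 23407) = -25567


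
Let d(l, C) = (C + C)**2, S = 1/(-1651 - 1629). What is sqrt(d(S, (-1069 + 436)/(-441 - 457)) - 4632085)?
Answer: 2*I*sqrt(233458141849)/449 ≈ 2152.2*I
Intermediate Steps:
S = -1/3280 (S = 1/(-3280) = -1/3280 ≈ -0.00030488)
d(l, C) = 4*C**2 (d(l, C) = (2*C)**2 = 4*C**2)
sqrt(d(S, (-1069 + 436)/(-441 - 457)) - 4632085) = sqrt(4*((-1069 + 436)/(-441 - 457))**2 - 4632085) = sqrt(4*(-633/(-898))**2 - 4632085) = sqrt(4*(-633*(-1/898))**2 - 4632085) = sqrt(4*(633/898)**2 - 4632085) = sqrt(4*(400689/806404) - 4632085) = sqrt(400689/201601 - 4632085) = sqrt(-933832567396/201601) = 2*I*sqrt(233458141849)/449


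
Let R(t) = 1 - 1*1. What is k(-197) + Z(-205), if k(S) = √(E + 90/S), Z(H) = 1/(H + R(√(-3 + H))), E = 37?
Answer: -1/205 + √1418203/197 ≈ 6.0402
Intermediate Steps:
R(t) = 0 (R(t) = 1 - 1 = 0)
Z(H) = 1/H (Z(H) = 1/(H + 0) = 1/H)
k(S) = √(37 + 90/S)
k(-197) + Z(-205) = √(37 + 90/(-197)) + 1/(-205) = √(37 + 90*(-1/197)) - 1/205 = √(37 - 90/197) - 1/205 = √(7199/197) - 1/205 = √1418203/197 - 1/205 = -1/205 + √1418203/197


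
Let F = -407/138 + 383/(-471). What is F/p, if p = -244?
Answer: 81517/5286504 ≈ 0.015420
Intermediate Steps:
F = -81517/21666 (F = -407*1/138 + 383*(-1/471) = -407/138 - 383/471 = -81517/21666 ≈ -3.7624)
F/p = -81517/21666/(-244) = -81517/21666*(-1/244) = 81517/5286504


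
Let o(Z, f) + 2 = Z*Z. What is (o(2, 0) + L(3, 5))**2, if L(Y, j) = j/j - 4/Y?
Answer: 25/9 ≈ 2.7778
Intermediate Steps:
L(Y, j) = 1 - 4/Y
o(Z, f) = -2 + Z**2 (o(Z, f) = -2 + Z*Z = -2 + Z**2)
(o(2, 0) + L(3, 5))**2 = ((-2 + 2**2) + (-4 + 3)/3)**2 = ((-2 + 4) + (1/3)*(-1))**2 = (2 - 1/3)**2 = (5/3)**2 = 25/9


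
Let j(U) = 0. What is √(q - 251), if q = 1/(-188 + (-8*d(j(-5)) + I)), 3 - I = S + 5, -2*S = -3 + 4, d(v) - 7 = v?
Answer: I*√60512313/491 ≈ 15.843*I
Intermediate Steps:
d(v) = 7 + v
S = -½ (S = -(-3 + 4)/2 = -½*1 = -½ ≈ -0.50000)
I = -3/2 (I = 3 - (-½ + 5) = 3 - 1*9/2 = 3 - 9/2 = -3/2 ≈ -1.5000)
q = -2/491 (q = 1/(-188 + (-8*(7 + 0) - 3/2)) = 1/(-188 + (-8*7 - 3/2)) = 1/(-188 + (-56 - 3/2)) = 1/(-188 - 115/2) = 1/(-491/2) = -2/491 ≈ -0.0040733)
√(q - 251) = √(-2/491 - 251) = √(-123243/491) = I*√60512313/491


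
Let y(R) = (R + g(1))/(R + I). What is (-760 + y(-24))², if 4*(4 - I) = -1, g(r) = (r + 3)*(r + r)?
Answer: 3597120576/6241 ≈ 5.7637e+5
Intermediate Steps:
g(r) = 2*r*(3 + r) (g(r) = (3 + r)*(2*r) = 2*r*(3 + r))
I = 17/4 (I = 4 - ¼*(-1) = 4 + ¼ = 17/4 ≈ 4.2500)
y(R) = (8 + R)/(17/4 + R) (y(R) = (R + 2*1*(3 + 1))/(R + 17/4) = (R + 2*1*4)/(17/4 + R) = (R + 8)/(17/4 + R) = (8 + R)/(17/4 + R))
(-760 + y(-24))² = (-760 + 4*(8 - 24)/(17 + 4*(-24)))² = (-760 + 4*(-16)/(17 - 96))² = (-760 + 4*(-16)/(-79))² = (-760 + 4*(-1/79)*(-16))² = (-760 + 64/79)² = (-59976/79)² = 3597120576/6241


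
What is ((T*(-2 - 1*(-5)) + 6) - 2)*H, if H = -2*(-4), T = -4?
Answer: -64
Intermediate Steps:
H = 8
((T*(-2 - 1*(-5)) + 6) - 2)*H = ((-4*(-2 - 1*(-5)) + 6) - 2)*8 = ((-4*(-2 + 5) + 6) - 2)*8 = ((-4*3 + 6) - 2)*8 = ((-12 + 6) - 2)*8 = (-6 - 2)*8 = -8*8 = -64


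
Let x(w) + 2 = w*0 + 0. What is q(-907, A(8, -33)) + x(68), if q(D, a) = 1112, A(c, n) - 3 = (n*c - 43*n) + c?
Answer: 1110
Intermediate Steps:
x(w) = -2 (x(w) = -2 + (w*0 + 0) = -2 + (0 + 0) = -2 + 0 = -2)
A(c, n) = 3 + c - 43*n + c*n (A(c, n) = 3 + ((n*c - 43*n) + c) = 3 + ((c*n - 43*n) + c) = 3 + ((-43*n + c*n) + c) = 3 + (c - 43*n + c*n) = 3 + c - 43*n + c*n)
q(-907, A(8, -33)) + x(68) = 1112 - 2 = 1110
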